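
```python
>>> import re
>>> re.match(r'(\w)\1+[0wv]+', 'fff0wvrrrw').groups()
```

('f',)

`\1` has to match the exact text group 1 already captured.
`match` is anchored at position 0; if the pattern doesn't fit there, it returns None.
The match spans [0:6] → 'fff0wv'.
Captured: group 1 = 'f'.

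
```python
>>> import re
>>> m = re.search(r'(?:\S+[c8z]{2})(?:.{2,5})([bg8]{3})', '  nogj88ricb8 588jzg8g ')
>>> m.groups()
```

('g8g',)

The match spans [14:22] → '588jzg8g'.
Captured: group 1 = 'g8g'.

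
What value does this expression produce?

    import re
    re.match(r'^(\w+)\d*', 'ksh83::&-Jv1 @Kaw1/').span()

Pattern: anchored at the start of the string; then one or more of a word character (captured); then zero or more of a digit.
With `match`, the pattern is implicitly anchored at the beginning.
The match spans [0:5] → 'ksh83'.
Captured: group 1 = 'ksh83'.

(0, 5)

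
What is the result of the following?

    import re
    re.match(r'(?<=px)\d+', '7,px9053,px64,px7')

The lookaround is zero-width — it requires the adjacent text to match without consuming it, so the asserted text isn't part of the match.
`re.match` only tries the pattern at the start of the string.
Here position 0 doesn't satisfy it, so the call returns None.

None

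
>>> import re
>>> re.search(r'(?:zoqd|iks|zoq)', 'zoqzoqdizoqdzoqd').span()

(0, 3)

The match spans [0:3] → 'zoq'.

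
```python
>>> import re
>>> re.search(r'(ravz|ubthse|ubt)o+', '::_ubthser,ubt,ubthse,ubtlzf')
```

None

`re.search` tries every starting position until one works.
Here nothing in the string fits, so the call returns None.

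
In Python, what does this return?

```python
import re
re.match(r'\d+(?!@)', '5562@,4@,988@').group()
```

'556'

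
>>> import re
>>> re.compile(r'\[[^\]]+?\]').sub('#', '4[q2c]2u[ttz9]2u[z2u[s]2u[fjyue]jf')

Matches: at [1:6] → '[q2c]'; at [8:14] → '[ttz9]'; at [16:23] → '[z2u[s]'; at [25:32] → '[fjyue]'.
Each match is replaced by '#'.

'4#2u#2u#2u#jf'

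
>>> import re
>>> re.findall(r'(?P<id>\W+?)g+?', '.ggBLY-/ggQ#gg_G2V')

Pattern: one or more of a non-word character (lazy) (captured as 'id'); then one or more of a literal 'g' (lazy).
Walking the string: at [0:2] match '.g', group 1 = '.'; at [6:9] match '-/g', group 1 = '-/'; at [11:13] match '#g', group 1 = '#'.
With a single group, `findall` returns only what that group captured — 3 items.

['.', '-/', '#']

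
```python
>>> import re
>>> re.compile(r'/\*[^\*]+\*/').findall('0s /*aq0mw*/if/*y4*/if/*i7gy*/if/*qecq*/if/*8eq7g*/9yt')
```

No capturing groups, so `findall` returns the 5 full match strings.

['/*aq0mw*/', '/*y4*/', '/*i7gy*/', '/*qecq*/', '/*8eq7g*/']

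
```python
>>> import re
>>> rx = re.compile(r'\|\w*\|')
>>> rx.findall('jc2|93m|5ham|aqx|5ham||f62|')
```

['|93m|', '|aqx|', '||']

`findall` yields the raw match text (3 of them) because the pattern has no groups.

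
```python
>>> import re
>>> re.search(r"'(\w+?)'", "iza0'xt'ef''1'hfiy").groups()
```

('xt',)

The match spans [4:8] → "'xt'".
Captured: group 1 = 'xt'.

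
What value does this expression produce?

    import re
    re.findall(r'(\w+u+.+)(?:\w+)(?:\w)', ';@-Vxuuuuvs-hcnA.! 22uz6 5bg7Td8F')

Pattern: one or more of a word character, then one or more of the literal 'u', then one or more of any character (captured); then one or more of a word character (non-capturing group); then a word character (non-capturing group).
Scanning left to right: at [3:33] match 'Vxuuuuvs-hcnA.! 22uz6 5bg7Td8F', group 1 = 'Vxuuuuvs-hcnA.! 22uz6 5bg7Td'.
One capturing group, so `findall` returns just the captured substring from the one match — 1 in all.

['Vxuuuuvs-hcnA.! 22uz6 5bg7Td']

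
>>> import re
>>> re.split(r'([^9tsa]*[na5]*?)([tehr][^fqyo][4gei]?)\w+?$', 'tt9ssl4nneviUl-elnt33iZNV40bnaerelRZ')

The pattern matches zero or more of any character except [9tsa], then zero or more of one of [na5] (lazy) (captured); then one of [tehr], then any character except [fqyo], then optionally one of [4gei] (captured); then one or more of a word character (lazy); then anchored at the end.
Matches to split on: at [5:36] → 'l4nneviUl-elnt33iZNV40bnaerelRZ'.
The group in the pattern means `split` returns the separators' captures alongside the pieces.

['tt9ss', 'l4nneviUl-eln', 't3', '']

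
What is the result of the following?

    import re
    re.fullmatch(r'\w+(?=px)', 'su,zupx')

Because the assertion is zero-width, the text it checks is not consumed and won't appear in the result.
For `fullmatch`, every character of the input must be accounted for by the pattern.
Here the string isn't matched end-to-end, so the call returns None.

None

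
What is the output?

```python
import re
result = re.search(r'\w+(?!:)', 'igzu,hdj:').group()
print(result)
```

A negative assertion filters positions out without eating any characters.
The match spans [0:4] → 'igzu'.

igzu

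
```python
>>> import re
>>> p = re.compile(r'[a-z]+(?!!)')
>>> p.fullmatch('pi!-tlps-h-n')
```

None

Because the assertion is negative and zero-width, positions next to the forbidden text are skipped.
`re.fullmatch` is like wrapping the pattern in `^…$` (in single-line mode).
Here there's no way to consume every character, so the call returns None.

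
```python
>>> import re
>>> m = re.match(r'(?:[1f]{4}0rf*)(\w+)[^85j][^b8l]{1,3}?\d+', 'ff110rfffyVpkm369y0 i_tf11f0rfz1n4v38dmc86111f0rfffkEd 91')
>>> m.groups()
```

The match spans [0:19] → 'ff110rfffyVpkm369y0'.
Captured: group 1 = 'yVpkm36'.

('yVpkm36',)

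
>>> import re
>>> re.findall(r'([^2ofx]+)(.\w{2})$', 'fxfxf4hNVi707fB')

The pattern matches one or more of any character except [2ofx] (captured); then any character, then exactly 2 of a word character (captured); then anchored at the end.
Multiple groups make `findall` return tuples — one 2-tuple for the one match.

[('4hNVi70', '7fB')]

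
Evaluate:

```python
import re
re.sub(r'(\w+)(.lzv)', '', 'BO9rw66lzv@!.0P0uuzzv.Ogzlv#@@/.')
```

`sub` substitutes '' at each match site.

'@!.0P0uuzzv.Ogzlv#@@/.'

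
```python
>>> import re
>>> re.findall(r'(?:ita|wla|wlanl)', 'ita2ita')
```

['ita', 'ita']

Matches: at [0:3] → 'ita'; at [4:7] → 'ita'.
With no groups in the pattern, `findall` gives back each whole match — 2 here.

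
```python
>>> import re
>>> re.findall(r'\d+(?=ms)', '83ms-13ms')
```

['83', '13']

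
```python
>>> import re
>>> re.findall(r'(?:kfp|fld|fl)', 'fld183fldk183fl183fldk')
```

Alternation tries branches left to right and keeps the first one that lets the overall match succeed at that position.
`findall` yields the raw match text (4 of them) because the pattern has no groups.

['fld', 'fld', 'fl', 'fld']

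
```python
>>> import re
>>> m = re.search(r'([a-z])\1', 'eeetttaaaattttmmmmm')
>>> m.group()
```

The backreference `\1` re-matches whatever the first group consumed, character for character.
`re.search` tries every starting position until one works.
The match spans [0:2] → 'ee'.
Captured: group 1 = 'e'.

'ee'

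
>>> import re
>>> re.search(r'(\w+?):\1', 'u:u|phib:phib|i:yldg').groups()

('u',)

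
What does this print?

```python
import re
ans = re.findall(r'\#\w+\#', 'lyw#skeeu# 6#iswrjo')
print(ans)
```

['#skeeu#']

Since nothing is captured, `findall` lists the 1 matched substring directly.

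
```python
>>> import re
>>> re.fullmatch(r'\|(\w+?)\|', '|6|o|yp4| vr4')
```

`fullmatch` succeeds only if the pattern covers the string from start to end.
Here there's no way to consume every character, so the call returns None.

None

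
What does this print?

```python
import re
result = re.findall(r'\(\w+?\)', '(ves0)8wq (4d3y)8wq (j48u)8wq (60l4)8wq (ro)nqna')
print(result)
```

Scanning left to right: at [0:6] → '(ves0)'; at [10:16] → '(4d3y)'; at [20:26] → '(j48u)'; at [30:36] → '(60l4)'; at [40:44] → '(ro)'.
No capturing groups, so `findall` returns the 5 full match strings.

['(ves0)', '(4d3y)', '(j48u)', '(60l4)', '(ro)']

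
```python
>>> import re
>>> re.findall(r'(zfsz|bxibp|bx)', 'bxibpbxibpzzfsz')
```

Branches in `(...|...)` are attempted left-to-right; the first branch that allows the whole pattern to succeed is taken.
Walking the string: at [0:5] match 'bxibp', group 1 = 'bxibp'; at [5:10] match 'bxibp', group 1 = 'bxibp'; at [11:15] match 'zfsz', group 1 = 'zfsz'.
With a single group, `findall` returns only what that group captured — 3 items.

['bxibp', 'bxibp', 'zfsz']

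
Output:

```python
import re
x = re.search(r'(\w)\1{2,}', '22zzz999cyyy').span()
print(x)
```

(2, 5)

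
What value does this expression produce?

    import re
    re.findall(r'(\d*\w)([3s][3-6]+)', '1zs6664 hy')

Pattern: zero or more of a digit, then a word character (captured); then one of [3s], then one or more of a character in [3-6] (captured).
Matches: at [0:7] match '1zs6664', groups = ('1z', 's6664').
Multiple groups make `findall` return tuples — one 2-tuple for the one match.

[('1z', 's6664')]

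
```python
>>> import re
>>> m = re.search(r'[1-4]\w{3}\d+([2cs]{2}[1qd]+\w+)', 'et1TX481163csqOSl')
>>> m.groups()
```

The pattern matches a character in [1-4], then exactly 3 of a word character, then one or more of a digit; then exactly 2 of one of [2cs], then one or more of one of [1qd], then one or more of a word character (captured).
`re.search` scans for the first position where the pattern succeeds.
The match spans [2:17] → '1TX481163csqOSl'.
Captured: group 1 = 'csqOSl'.

('csqOSl',)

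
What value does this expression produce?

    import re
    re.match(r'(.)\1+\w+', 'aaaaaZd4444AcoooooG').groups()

('a',)

`\1` has to match the exact text group 1 already captured.
`re.match` only tries the pattern at the start of the string.
The match spans [0:19] → 'aaaaaZd4444AcoooooG'.
Captured: group 1 = 'a'.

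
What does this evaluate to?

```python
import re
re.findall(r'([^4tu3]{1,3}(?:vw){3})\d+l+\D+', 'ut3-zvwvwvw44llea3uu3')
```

This matches 1 to 3 of any character except [4tu3], then the literal 'vw' repeated 3 times (captured); then one or more of a digit, then one or more of a literal 'l', then one or more of a non-digit.
With a single group, `findall` returns only what that group captured — 1 item.

['-zvwvwvw']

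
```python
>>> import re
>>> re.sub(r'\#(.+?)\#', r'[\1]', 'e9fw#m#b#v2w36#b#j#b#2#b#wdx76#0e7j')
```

'e9fw[m]b[v2w36]b[j]b[2]b[wdx76]0e7j'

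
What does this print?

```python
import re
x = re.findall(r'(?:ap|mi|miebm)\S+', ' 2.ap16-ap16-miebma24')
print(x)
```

['ap16-ap16-miebma24']

Matches: at [3:21] → 'ap16-ap16-miebma24'.
`findall` yields the raw match text (1 of them) because the pattern has no groups.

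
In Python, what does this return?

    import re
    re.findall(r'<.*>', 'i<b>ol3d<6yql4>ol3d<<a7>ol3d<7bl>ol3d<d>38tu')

['<b>ol3d<6yql4>ol3d<<a7>ol3d<7bl>ol3d<d>']

Matches: at [1:40] → '<b>ol3d<6yql4>ol3d<<a7>ol3d<7bl>ol3d<d>'.
With no groups in the pattern, `findall` gives back each whole match — 1 here.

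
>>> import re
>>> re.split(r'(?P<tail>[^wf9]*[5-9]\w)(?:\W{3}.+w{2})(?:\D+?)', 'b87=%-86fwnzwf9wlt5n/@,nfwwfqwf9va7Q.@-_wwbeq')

This matches zero or more of any character except [wf9], then a character in [5-9], then a word character (captured as 'tail'); then exactly 3 of a non-word character, then one or more of any character, then exactly 2 of the literal 'w' (non-capturing group); then one or more of a non-digit (lazy) (non-capturing group).
The `?` after the quantifier makes it lazy — it takes as little as possible before letting the rest of the pattern try.
Matches to split on: at [0:43] → 'b87=%-86fwnzwf9wlt5n/@,nfwwfqwf9va7Q.@-_wwb'.
`re.split` interleaves the captured-group text with the surrounding fragments.

['', 'b87', 'eq']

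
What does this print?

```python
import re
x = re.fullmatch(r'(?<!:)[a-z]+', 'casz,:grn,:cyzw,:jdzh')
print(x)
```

`re.fullmatch` requires the pattern to consume the entire string.
Here the pattern can't cover the whole string, so the call returns None.

None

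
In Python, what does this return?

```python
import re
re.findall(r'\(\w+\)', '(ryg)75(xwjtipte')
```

['(ryg)']

`findall` yields the raw match text (1 of them) because the pattern has no groups.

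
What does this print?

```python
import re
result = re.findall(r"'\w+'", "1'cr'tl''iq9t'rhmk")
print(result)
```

["'cr'", "'iq9t'"]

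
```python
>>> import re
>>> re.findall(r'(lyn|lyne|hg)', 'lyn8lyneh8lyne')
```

['lyn', 'lyn', 'lyn']

Alternation isn't longest-match — the leftmost alternative that fits at this position is chosen.
Scanning left to right: at [0:3] match 'lyn', group 1 = 'lyn'; at [4:7] match 'lyn', group 1 = 'lyn'; at [10:13] match 'lyn', group 1 = 'lyn'.
Because there's exactly one group, `findall` drops the full match and keeps group 1 from each hit.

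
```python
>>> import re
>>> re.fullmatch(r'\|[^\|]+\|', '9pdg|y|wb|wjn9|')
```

None

`re.fullmatch` is like wrapping the pattern in `^…$` (in single-line mode).
Here the string isn't matched end-to-end, so the call returns None.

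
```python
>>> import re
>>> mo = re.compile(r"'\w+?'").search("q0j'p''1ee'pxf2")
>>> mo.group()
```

Unlike `match`, `search` isn't anchored — it looks for the pattern anywhere in the string.
The match spans [3:6] → "'p'".

"'p'"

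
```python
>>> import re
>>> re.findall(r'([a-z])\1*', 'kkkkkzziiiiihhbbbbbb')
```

['k', 'z', 'i', 'h', 'b']

The backreference `\1` re-matches whatever the first group consumed, character for character.
With a single group, `findall` returns only what that group captured — 5 items.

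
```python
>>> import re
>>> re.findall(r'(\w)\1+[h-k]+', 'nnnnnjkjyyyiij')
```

After group 1 captures some text, `\1` only succeeds where that same text appears again.
Scanning left to right: at [0:8] match 'nnnnnjkj', group 1 = 'n'; at [8:14] match 'yyyiij', group 1 = 'y'.
With a single group, `findall` returns only what that group captured — 2 items.

['n', 'y']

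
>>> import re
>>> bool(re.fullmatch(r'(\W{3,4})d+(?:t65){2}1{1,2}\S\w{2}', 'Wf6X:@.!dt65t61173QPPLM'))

`re.fullmatch` requires the pattern to consume the entire string.
Here the pattern can't cover the whole string, so the call returns None, and `bool(None)` is False.

False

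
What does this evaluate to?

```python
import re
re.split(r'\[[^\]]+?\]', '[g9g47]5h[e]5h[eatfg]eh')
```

['', '5h', '5h', 'eh']

Matches to split on: at [0:7] → '[g9g47]'; at [9:12] → '[e]'; at [14:21] → '[eatfg]'.
Each match becomes a cut point; 4 segments remain.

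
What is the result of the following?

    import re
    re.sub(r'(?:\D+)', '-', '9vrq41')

'9-41'

This matches one or more of a non-digit (non-capturing group).
Matches: at [1:4] → 'vrq'.
Every occurrence is swapped for '-'.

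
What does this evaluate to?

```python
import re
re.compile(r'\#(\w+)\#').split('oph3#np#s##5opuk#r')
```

Matches to split on: at [4:8] → '#np#'; at [10:17] → '#5opuk#'.
The group in the pattern means `split` returns the separators' captures alongside the pieces.

['oph3', 'np', 's#', '5opuk', 'r']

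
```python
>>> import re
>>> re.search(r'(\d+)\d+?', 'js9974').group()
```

This matches one or more of a digit (captured); then one or more of a digit (lazy).
Unlike `match`, `search` isn't anchored — it looks for the pattern anywhere in the string.
The match spans [2:6] → '9974'.
Captured: group 1 = '997'.

'9974'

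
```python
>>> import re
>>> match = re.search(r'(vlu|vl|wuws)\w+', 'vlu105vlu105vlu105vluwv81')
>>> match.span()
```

(0, 25)

`re.search` scans for the first position where the pattern succeeds.
The match spans [0:25] → 'vlu105vlu105vlu105vluwv81'.
Captured: group 1 = 'vlu'.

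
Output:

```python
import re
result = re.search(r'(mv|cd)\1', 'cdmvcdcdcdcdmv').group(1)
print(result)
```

cd

The match spans [4:8] → 'cdcd'.
Captured: group 1 = 'cd'.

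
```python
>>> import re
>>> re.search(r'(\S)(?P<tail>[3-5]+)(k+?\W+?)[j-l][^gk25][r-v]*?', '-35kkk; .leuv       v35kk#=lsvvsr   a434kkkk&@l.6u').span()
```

This matches a non-whitespace character (captured); then one or more of a character in [3-5] (captured as 'tail'); then one or more of a literal 'k' (lazy), then one or more of a non-word character (lazy) (captured); then a character in [j-l], then any character except [gk25], then zero or more of a character in [r-v] (lazy).
Lazy quantifiers expand one character at a time until the remainder of the pattern can match.
`re.search` scans for the first position where the pattern succeeds.
The match spans [0:11] → '-35kkk; .le'.
Captured: group 1 = '-', group 2 = '35', group 3 = 'kkk; .'.

(0, 11)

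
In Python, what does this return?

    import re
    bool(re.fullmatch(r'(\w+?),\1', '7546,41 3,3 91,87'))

False

`re.fullmatch` is like wrapping the pattern in `^…$` (in single-line mode).
Here the pattern can't cover the whole string, so the call returns None, and `bool(None)` is False.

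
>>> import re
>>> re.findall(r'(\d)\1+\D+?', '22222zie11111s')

`\1` has to match the exact text group 1 already captured.
Scanning left to right: at [0:6] match '22222z', group 1 = '2'; at [8:14] match '11111s', group 1 = '1'.
With a single group, `findall` returns only what that group captured — 2 items.

['2', '1']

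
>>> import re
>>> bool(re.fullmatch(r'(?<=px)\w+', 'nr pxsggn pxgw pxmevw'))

Lookahead/lookbehind check context without consuming it, so the matched span excludes the asserted characters.
`fullmatch` succeeds only if the pattern covers the string from start to end.
Here the pattern can't cover the whole string, so the call returns None, and `bool(None)` is False.

False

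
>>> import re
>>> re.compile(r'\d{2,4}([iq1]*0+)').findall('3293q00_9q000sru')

This matches 2 to 4 of a digit; then zero or more of one of [iq1], then one or more of the literal '0' (captured).
Scanning left to right: at [0:7] match '3293q00', group 1 = 'q00'; at [10:13] match '000', group 1 = '0'.
One capturing group, so `findall` returns just the captured substring from each match — 2 in all.

['q00', '0']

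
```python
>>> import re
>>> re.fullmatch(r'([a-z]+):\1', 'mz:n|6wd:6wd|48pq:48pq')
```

None

`fullmatch` succeeds only if the pattern covers the string from start to end.
Here the pattern can't cover the whole string, so the call returns None.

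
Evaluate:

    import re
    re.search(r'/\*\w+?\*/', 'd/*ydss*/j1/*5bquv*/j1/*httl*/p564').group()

The match spans [1:9] → '/*ydss*/'.

'/*ydss*/'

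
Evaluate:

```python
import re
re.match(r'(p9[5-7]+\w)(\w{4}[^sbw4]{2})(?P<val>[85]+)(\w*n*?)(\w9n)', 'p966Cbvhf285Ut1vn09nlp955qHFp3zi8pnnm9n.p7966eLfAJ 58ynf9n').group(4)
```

'Ut1vn09nlp955qHFp3zi8pnn'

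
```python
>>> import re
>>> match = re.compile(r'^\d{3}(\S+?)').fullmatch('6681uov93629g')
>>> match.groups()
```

('1uov93629g',)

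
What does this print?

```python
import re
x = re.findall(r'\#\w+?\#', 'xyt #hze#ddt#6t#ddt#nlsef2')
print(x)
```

Scanning left to right: at [4:9] → '#hze#'; at [12:16] → '#6t#'.
No capturing groups, so `findall` returns the 2 full match strings.

['#hze#', '#6t#']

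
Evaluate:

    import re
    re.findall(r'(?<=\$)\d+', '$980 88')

Because the assertion is zero-width, the text it checks is not consumed and won't appear in the result.
Matches: at [1:4] → '980'.
Since nothing is captured, `findall` lists the 1 matched substring directly.

['980']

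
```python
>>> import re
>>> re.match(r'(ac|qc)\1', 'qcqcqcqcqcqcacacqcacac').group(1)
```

The match spans [0:4] → 'qcqc'.
Captured: group 1 = 'qc'.

'qc'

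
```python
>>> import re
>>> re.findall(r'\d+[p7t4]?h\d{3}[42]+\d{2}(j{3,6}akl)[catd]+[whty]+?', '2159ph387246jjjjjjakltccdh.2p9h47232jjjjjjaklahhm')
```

['jjjjjjakl']

The pattern matches one or more of a digit, then optionally one of [p7t4], then a literal 'h'; then exactly 3 of a digit; then one or more of one of [42], then exactly 2 of a digit; then 3 to 6 of a literal 'j', then the literal 'akl' (captured); then one or more of one of [catd], then one or more of one of [whty] (lazy).
Because there's exactly one group, `findall` drops the full match and keeps group 1 from the one hit.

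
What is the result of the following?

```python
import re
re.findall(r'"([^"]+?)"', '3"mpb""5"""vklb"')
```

Walking the string: at [1:6] match '"mpb"', group 1 = 'mpb'; at [6:9] match '"5"', group 1 = '5'; at [10:16] match '"vklb"', group 1 = 'vklb'.
`findall` collects group 1 from each match (3 total).

['mpb', '5', 'vklb']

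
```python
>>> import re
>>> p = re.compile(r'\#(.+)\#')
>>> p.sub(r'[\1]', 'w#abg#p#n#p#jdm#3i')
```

'w[abg#p#n#p#jdm]3i'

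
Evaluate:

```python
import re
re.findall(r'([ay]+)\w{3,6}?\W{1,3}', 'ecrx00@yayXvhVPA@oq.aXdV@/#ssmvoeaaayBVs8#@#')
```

['yay', 'a', 'aaay']

The pattern matches one or more of one of [ay] (captured); then 3 to 6 of a word character (lazy), then 1 to 3 of a non-word character.
Matches: at [7:17] match 'yayXvhVPA@', group 1 = 'yay'; at [20:27] match 'aXdV@/#', group 1 = 'a'; at [33:44] match 'aaayBVs8#@#', group 1 = 'aaay'.
One capturing group, so `findall` returns just the captured substring from each match — 3 in all.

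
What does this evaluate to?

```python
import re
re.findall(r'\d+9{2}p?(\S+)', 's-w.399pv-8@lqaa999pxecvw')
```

The pattern matches one or more of a digit; then exactly 2 of the literal '9', then optionally the literal 'p'; then one or more of a non-whitespace character (captured).
Matches: at [4:25] match '399pv-8@lqaa999pxecvw', group 1 = 'v-8@lqaa999pxecvw'.
`findall` collects group 1 from the one match (1 total).

['v-8@lqaa999pxecvw']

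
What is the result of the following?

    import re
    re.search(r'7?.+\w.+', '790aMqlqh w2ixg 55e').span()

The match spans [0:19] → '790aMqlqh w2ixg 55e'.

(0, 19)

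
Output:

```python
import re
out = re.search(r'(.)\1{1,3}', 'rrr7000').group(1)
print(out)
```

The match spans [0:3] → 'rrr'.
Captured: group 1 = 'r'.

r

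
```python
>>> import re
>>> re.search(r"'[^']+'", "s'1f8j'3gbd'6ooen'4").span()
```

(1, 7)

The match spans [1:7] → "'1f8j'".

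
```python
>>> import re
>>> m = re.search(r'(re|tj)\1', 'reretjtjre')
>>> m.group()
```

'rere'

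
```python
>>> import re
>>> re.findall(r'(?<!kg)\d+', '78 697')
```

['78', '697']

Because the assertion is negative and zero-width, positions next to the forbidden text are skipped.
Since nothing is captured, `findall` lists the 2 matched substrings directly.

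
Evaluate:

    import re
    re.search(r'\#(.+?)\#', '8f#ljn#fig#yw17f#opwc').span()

(2, 7)

The match spans [2:7] → '#ljn#'.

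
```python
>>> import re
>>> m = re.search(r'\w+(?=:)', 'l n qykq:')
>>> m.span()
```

(4, 8)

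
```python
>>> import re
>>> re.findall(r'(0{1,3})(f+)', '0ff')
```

[('0', 'ff')]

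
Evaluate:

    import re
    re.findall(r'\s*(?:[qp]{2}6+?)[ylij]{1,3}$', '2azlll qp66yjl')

Pattern: zero or more of whitespace; then exactly 2 of one of [qp], then one or more of a literal '6' (lazy) (non-capturing group); then 1 to 3 of one of [ylij]; then anchored at the end.
With no groups in the pattern, `findall` gives back each whole match — 1 here.

[' qp66yjl']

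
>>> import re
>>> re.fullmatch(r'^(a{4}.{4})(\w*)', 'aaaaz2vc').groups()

('aaaaz2vc', '')

This matches anchored at the start of the string; then exactly 4 of a literal 'a', then exactly 4 of any character (captured); then zero or more of a word character (captured).
`fullmatch` succeeds only if the pattern covers the string from start to end.
The match spans [0:8] → 'aaaaz2vc'.
Captured: group 1 = 'aaaaz2vc', group 2 = ''.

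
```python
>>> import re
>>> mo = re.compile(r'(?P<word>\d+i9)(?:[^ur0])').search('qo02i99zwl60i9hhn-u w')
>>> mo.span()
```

(2, 7)

Pattern: one or more of a digit, then the literal 'i9' (captured as 'word'); then any character except [ur0] (non-capturing group).
`re.search` scans for the first position where the pattern succeeds.
The match spans [2:7] → '02i99'.
Captured: group 1 = '02i9'.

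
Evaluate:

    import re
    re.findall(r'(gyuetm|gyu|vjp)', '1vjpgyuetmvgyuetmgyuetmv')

['vjp', 'gyuetm', 'gyuetm', 'gyuetm']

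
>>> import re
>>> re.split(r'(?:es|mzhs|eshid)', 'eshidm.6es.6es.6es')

['', 'hidm.6', '.6', '.6', '']

Branches in `(...|...)` are attempted left-to-right; the first branch that allows the whole pattern to succeed is taken.
The string is cut at each match, leaving 5 pieces.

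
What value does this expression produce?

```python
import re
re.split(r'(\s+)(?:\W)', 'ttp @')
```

This matches one or more of whitespace (captured); then a non-word character (non-capturing group).
Matches to split on: at [3:5] → ' @'.
Because the pattern has a capturing group, `split` also inserts each captured text between the pieces.

['ttp', ' ', '']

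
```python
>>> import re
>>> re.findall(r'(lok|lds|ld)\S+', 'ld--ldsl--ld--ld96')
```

['ld']

Walking the string: at [0:18] match 'ld--ldsl--ld--ld96', group 1 = 'ld'.
`findall` collects group 1 from the one match (1 total).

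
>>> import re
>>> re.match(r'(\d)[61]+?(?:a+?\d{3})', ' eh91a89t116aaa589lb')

None

`re.match` won't scan ahead — the pattern has to work from the very first character.
Here the string doesn't start with a match, so the call returns None.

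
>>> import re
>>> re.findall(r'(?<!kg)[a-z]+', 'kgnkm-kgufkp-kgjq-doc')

['kgnkm', 'kgufkp', 'kgjq', 'doc']

The negative lookahead/lookbehind blocks any match where the forbidden context is present.
`findall` yields the raw match text (4 of them) because the pattern has no groups.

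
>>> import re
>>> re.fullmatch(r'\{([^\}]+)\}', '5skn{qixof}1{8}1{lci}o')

`re.fullmatch` is like wrapping the pattern in `^…$` (in single-line mode).
Here there's no way to consume every character, so the call returns None.

None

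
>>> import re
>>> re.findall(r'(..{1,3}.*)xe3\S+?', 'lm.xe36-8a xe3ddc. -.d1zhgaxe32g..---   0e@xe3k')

This matches any character, then 1 to 3 of any character, then zero or more of any character (captured); then the literal 'xe3', then one or more of a non-whitespace character (lazy).
Matches: at [0:47] match 'lm.xe36-8a xe3ddc. -.d1zhgaxe32g..---   0e@xe3k', group 1 = 'lm.xe36-8a xe3ddc. -.d1zhgaxe32g..---   0e@'.
`findall` collects group 1 from the one match (1 total).

['lm.xe36-8a xe3ddc. -.d1zhgaxe32g..---   0e@']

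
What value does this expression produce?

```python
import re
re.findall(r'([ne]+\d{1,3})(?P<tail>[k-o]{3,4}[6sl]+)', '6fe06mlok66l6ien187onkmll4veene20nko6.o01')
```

[('e06', 'mlok66l6'), ('en187', 'onkmll'), ('eene20', 'nko6')]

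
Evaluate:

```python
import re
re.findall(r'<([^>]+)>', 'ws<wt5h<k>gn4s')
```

['wt5h<k']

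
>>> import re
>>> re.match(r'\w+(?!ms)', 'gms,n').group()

The negative lookahead/lookbehind blocks any match where the forbidden context is present.
`match` is anchored at position 0; if the pattern doesn't fit there, it returns None.
The match spans [0:3] → 'gms'.

'gms'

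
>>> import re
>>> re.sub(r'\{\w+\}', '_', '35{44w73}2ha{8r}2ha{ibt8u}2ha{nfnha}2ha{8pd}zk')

'35_2ha_2ha_2ha_2ha_zk'

Each match is replaced by '_'.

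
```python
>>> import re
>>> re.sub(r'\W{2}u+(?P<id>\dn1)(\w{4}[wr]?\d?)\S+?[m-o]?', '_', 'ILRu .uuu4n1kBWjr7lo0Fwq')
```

'ILRu_0Fwq'

This matches exactly 2 of a non-word character, then one or more of the literal 'u'; then a digit, then the literal 'n1' (captured as 'id'); then exactly 4 of a word character, then optionally one of [wr], then optionally a digit (captured); then one or more of a non-whitespace character (lazy), then optionally a character in [m-o].
A `+?`/`*?`/`{m,n}?` starts at its minimum and grows only as far as needed for what follows to match.
Matches: at [4:20] → ' .uuu4n1kBWjr7lo'.
`sub` substitutes '_' at each match site.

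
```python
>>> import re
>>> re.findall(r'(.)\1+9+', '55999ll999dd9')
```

['5', 'l', 'd']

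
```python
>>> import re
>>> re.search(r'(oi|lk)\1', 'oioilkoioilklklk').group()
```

`\1` has to match the exact text group 1 already captured.
`re.search` tries every starting position until one works.
The match spans [0:4] → 'oioi'.
Captured: group 1 = 'oi'.

'oioi'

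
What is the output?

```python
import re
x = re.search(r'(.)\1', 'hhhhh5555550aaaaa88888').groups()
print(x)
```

('h',)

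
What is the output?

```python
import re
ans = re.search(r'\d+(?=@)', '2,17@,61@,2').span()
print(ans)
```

(2, 4)

Because the assertion is zero-width, the text it checks is not consumed and won't appear in the result.
`re.search` tries every starting position until one works.
The match spans [2:4] → '17'.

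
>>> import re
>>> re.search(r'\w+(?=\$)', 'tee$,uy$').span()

(0, 3)

Because the assertion is zero-width, the text it checks is not consumed and won't appear in the result.
`re.search` tries every starting position until one works.
The match spans [0:3] → 'tee'.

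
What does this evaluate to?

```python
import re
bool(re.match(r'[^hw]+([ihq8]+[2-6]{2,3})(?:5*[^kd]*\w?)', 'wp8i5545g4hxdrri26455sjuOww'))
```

False

Pattern: one or more of any character except [hw]; then one or more of one of [ihq8], then 2 to 3 of a character in [2-6] (captured); then zero or more of the literal '5', then zero or more of any character except [kd], then optionally a word character (non-capturing group).
`match` is anchored at position 0; if the pattern doesn't fit there, it returns None.
Here the string doesn't start with a match, so the call returns None, and `bool(None)` is False.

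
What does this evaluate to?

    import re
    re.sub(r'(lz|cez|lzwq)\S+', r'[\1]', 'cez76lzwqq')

Each match is replaced using the text its own group 1 captured.

'[cez]'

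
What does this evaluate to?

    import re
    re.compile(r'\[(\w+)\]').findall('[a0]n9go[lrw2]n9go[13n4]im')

['a0', 'lrw2', '13n4']

One capturing group, so `findall` returns just the captured substring from each match — 3 in all.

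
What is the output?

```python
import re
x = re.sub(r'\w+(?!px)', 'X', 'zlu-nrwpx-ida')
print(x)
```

`(?!…)`/`(?<!…)` only lets a position through if the neighbouring text does NOT match; no characters are consumed.
Matches: at [0:3] → 'zlu'; at [4:9] → 'nrwpx'; at [10:13] → 'ida'.
Every occurrence is swapped for 'X'.

X-X-X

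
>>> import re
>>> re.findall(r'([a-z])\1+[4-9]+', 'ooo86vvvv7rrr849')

The backreference `\1` re-matches whatever the first group consumed, character for character.
With a single group, `findall` returns only what that group captured — 3 items.

['o', 'v', 'r']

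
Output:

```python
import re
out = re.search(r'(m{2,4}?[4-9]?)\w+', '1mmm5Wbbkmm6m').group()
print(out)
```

mmm5Wbbkmm6m

Pattern: 2 to 4 of the literal 'm' (lazy), then optionally a character in [4-9] (captured); then one or more of a word character.
`re.search` tries every starting position until one works.
The match spans [1:13] → 'mmm5Wbbkmm6m'.
Captured: group 1 = 'mm'.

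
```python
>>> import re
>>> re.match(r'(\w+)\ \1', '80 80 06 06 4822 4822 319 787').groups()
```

`\1` is not a pattern — it's the concrete string captured by group 1, re-applied verbatim.
`re.match` won't scan ahead — the pattern has to work from the very first character.
The match spans [0:5] → '80 80'.
Captured: group 1 = '80'.

('80',)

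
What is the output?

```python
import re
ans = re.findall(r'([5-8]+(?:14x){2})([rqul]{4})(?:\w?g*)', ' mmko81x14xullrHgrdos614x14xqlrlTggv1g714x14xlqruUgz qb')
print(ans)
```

The pattern matches one or more of a character in [5-8], then the literal '14x' repeated 2 times (captured); then exactly 4 of one of [rqul] (captured); then optionally a word character, then zero or more of the literal 'g' (non-capturing group).
Walking the string: at [21:35] match '614x14xqlrlTgg', groups = ('614x14x', 'qlrl'); at [38:51] match '714x14xlqruUg', groups = ('714x14x', 'lqru').
2 groups means each result is a tuple of 2 captured strings — 2 here.

[('614x14x', 'qlrl'), ('714x14x', 'lqru')]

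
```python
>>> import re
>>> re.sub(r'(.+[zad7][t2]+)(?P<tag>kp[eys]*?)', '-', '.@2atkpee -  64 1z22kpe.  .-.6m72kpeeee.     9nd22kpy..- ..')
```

'-y..- ..'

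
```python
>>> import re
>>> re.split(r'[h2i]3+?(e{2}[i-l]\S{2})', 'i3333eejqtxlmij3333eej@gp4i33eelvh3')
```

Pattern: one of [h2i], then one or more of a literal '3' (lazy); then exactly 2 of a literal 'e', then a character in [i-l], then exactly 2 of a non-whitespace character (captured).
Matches to split on: at [0:10] → 'i3333eejqt'; at [26:34] → 'i33eelvh'.
Because the pattern has a capturing group, `split` also inserts each captured text between the pieces.

['', 'eejqt', 'xlmij3333eej@gp4', 'eelvh', '3']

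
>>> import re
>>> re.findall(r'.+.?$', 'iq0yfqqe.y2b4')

['iq0yfqqe.y2b4']

This matches one or more of any character; then optionally any character; then anchored at the end.
No capturing groups, so `findall` returns the 1 full match string.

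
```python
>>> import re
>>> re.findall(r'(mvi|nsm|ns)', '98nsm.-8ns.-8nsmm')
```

['nsm', 'ns', 'nsm']

The regex engine tests alternatives in the order written; an earlier branch that matches wins even if a later one would match more.
Walking the string: at [2:5] match 'nsm', group 1 = 'nsm'; at [8:10] match 'ns', group 1 = 'ns'; at [13:16] match 'nsm', group 1 = 'nsm'.
With a single group, `findall` returns only what that group captured — 3 items.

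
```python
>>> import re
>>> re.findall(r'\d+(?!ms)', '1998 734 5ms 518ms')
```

A negative assertion filters positions out without eating any characters.
With no groups in the pattern, `findall` gives back each whole match — 3 here.

['1998', '734', '51']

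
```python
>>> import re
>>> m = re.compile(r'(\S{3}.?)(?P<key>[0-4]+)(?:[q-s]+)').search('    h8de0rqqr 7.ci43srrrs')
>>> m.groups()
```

('h8de', '0')

Pattern: exactly 3 of a non-whitespace character, then optionally any character (captured); then one or more of a character in [0-4] (captured as 'key'); then one or more of a character in [q-s] (non-capturing group).
`search` walks the string left to right and returns the first match it finds.
The match spans [4:13] → 'h8de0rqqr'.
Captured: group 1 = 'h8de', group 2 = '0'.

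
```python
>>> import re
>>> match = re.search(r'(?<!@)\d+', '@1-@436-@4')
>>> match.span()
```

(5, 7)

`(?!…)`/`(?<!…)` only lets a position through if the neighbouring text does NOT match; no characters are consumed.
`search` walks the string left to right and returns the first match it finds.
The match spans [5:7] → '36'.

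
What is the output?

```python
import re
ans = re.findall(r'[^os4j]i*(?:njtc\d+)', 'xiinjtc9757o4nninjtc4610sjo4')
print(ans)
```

['xiinjtc9757', 'ninjtc4610']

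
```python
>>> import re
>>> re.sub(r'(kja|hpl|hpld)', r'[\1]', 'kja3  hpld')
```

Branches in `(...|...)` are attempted left-to-right; the first branch that allows the whole pattern to succeed is taken.
Matches: at [0:3] → 'kja'; at [6:9] → 'hpl'.
Each match is replaced using the text its own group 1 captured.

'[kja]3  [hpl]d'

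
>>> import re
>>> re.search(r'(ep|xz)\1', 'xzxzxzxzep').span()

The backreference `\1` re-matches whatever the first group consumed, character for character.
`search` walks the string left to right and returns the first match it finds.
The match spans [0:4] → 'xzxz'.
Captured: group 1 = 'xz'.

(0, 4)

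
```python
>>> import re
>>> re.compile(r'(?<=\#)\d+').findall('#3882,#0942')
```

['3882', '0942']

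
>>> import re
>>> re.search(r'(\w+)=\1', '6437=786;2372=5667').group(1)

'7'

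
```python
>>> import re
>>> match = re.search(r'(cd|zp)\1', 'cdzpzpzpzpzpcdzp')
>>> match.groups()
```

('zp',)

The backreference `\1` re-matches whatever the first group consumed, character for character.
`re.search` scans for the first position where the pattern succeeds.
The match spans [2:6] → 'zpzp'.
Captured: group 1 = 'zp'.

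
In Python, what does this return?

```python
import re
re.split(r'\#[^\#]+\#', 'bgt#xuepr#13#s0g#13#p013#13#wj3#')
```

Matches to split on: at [3:10] → '#xuepr#'; at [12:17] → '#s0g#'; at [19:25] → '#p013#'; at [27:32] → '#wj3#'.
Splitting on the pattern gives 5 pieces.

['bgt', '13', '13', '13', '']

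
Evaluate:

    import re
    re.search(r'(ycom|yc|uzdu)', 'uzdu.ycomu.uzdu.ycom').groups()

('uzdu',)

`search` walks the string left to right and returns the first match it finds.
The match spans [0:4] → 'uzdu'.
Captured: group 1 = 'uzdu'.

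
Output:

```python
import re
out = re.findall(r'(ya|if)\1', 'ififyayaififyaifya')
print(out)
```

A backreference is literal: `\1` must see the identical characters the first group matched.
Because there's exactly one group, `findall` drops the full match and keeps group 1 from each hit.

['if', 'ya', 'if']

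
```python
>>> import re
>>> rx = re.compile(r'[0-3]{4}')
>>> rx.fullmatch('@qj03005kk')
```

The pattern matches exactly 4 of a character in [0-3].
`re.fullmatch` requires the pattern to consume the entire string.
Here there's no way to consume every character, so the call returns None.

None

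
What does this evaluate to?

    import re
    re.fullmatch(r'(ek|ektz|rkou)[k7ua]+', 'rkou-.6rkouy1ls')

`re.fullmatch` requires the pattern to consume the entire string.
Here there's no way to consume every character, so the call returns None.

None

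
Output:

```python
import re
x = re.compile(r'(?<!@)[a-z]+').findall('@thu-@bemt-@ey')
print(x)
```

['hu', 'emt', 'y']

A negative assertion filters positions out without eating any characters.
Since nothing is captured, `findall` lists the 3 matched substrings directly.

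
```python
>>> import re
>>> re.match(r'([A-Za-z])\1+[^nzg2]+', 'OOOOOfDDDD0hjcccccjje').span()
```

(0, 21)

After group 1 captures some text, `\1` only succeeds where that same text appears again.
`re.match` won't scan ahead — the pattern has to work from the very first character.
The match spans [0:21] → 'OOOOOfDDDD0hjcccccjje'.
Captured: group 1 = 'O'.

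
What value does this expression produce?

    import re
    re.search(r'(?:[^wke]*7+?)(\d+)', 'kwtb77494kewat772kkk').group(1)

'494'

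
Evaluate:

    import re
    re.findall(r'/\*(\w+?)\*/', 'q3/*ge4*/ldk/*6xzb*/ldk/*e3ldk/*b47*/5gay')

Scanning left to right: at [2:9] match '/*ge4*/', group 1 = 'ge4'; at [12:20] match '/*6xzb*/', group 1 = '6xzb'; at [30:37] match '/*b47*/', group 1 = 'b47'.
`findall` collects group 1 from each match (3 total).

['ge4', '6xzb', 'b47']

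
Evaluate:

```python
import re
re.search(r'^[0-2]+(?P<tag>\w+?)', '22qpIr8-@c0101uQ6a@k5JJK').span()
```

(0, 3)

Pattern: anchored at the start of the string; then one or more of a character in [0-2]; then one or more of a word character (lazy) (captured as 'tag').
A `+?`/`*?`/`{m,n}?` starts at its minimum and grows only as far as needed for what follows to match.
Unlike `match`, `search` isn't anchored — it looks for the pattern anywhere in the string.
The match spans [0:3] → '22q'.
Captured: group 1 = 'q'.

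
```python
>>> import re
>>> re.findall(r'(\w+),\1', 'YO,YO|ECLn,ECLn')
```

['YO', 'ECLn']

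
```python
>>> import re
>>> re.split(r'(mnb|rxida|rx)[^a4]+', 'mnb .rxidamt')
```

['', 'mnb', 'amt']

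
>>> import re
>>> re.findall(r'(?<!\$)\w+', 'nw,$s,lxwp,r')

The negative lookahead/lookbehind blocks any match where the forbidden context is present.
Scanning left to right: at [0:2] → 'nw'; at [6:10] → 'lxwp'; at [11:12] → 'r'.
`findall` yields the raw match text (3 of them) because the pattern has no groups.

['nw', 'lxwp', 'r']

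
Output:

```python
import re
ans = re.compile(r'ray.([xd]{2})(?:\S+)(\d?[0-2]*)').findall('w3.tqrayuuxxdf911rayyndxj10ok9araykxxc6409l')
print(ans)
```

[('xx', '')]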